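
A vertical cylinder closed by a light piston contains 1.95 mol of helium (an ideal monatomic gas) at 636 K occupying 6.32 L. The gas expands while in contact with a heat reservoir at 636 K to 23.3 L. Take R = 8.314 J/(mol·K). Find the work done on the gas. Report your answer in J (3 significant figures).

Isothermal: W = nRT ln(V₂/V₁).
W = (1.95)(8.314)(636) × ln(23.3/6.32)
  = 10311 × 1.305
W_by_gas = 13453 J; work on gas = −W_by = -13453 J.

W ≈ -13500 J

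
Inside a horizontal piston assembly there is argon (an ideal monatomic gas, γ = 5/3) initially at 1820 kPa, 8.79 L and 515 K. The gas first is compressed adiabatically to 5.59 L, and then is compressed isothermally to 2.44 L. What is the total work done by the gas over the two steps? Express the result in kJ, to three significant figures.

W_total ≈ -26.4 kJ

Step 1 (adiabatic): W = (P₁V₁ − P₂V₂)/(γ−1) = (15998 − 21633)/0.667 = -8452 J.
After step 1: P = 3870 kPa, V = 5.59 L, T = 696.4 K.
Step 2 (isothermal): W = P₁V₁ ln(V₂/V₁) = (21633) ln(2.44/5.59) = -17933 J.
W_total = -8452 − 17933 = -26386 J.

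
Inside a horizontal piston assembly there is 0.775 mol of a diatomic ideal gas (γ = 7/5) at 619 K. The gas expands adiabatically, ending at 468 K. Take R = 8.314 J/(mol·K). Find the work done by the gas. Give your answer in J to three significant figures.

W ≈ 2430 J

Adiabatic ⇒ Q = 0, so W_by = −ΔU = nCᵥ(T₁ − T₂).
Cᵥ = 5R/2 = 20.79 J/(mol·K).
W = (0.775)(20.79)(619 − 468) = 2432 J.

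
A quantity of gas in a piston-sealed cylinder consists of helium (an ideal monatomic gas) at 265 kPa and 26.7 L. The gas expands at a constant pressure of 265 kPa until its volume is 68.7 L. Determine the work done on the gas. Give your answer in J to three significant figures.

Isobaric: W = P ΔV.
W = (265 kPa)(68.7 − 26.7 L) = (265)(42) = 11130 J.
Work on gas = −W_by = -11130 J.

W ≈ -11100 J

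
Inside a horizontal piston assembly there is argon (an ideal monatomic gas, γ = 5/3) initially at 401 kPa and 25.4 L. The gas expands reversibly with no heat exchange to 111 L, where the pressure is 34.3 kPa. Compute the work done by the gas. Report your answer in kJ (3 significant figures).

W ≈ 9.57 kJ

Adiabatic: W = (P₁V₁ − P₂V₂)/(γ − 1) with γ = 5/3.
P₁V₁ = 10185 J, P₂V₂ = 3807 J.
W = (10185 − 3807) / 0.6667 = 9567 J.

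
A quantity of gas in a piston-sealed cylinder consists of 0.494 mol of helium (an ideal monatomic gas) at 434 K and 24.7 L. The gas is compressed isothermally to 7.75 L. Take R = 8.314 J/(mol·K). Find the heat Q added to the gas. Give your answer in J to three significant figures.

Isothermal ⇒ ΔU = 0, so Q = W = nRT ln(V₂/V₁).
Q = (0.494)(8.314)(434) ln(7.75/24.7) = 1782 × -1.159 = -2066 J.

Q ≈ -2070 J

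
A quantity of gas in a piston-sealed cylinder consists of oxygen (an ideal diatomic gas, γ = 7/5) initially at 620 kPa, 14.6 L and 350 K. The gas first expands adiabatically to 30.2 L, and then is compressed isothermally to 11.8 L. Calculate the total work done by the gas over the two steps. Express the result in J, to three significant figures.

Step 1 (adiabatic): W = (P₁V₁ − P₂V₂)/(γ−1) = (9052 − 6768)/0.4 = 5709 J.
After step 1: P = 224.1 kPa, V = 30.2 L, T = 261.7 K.
Step 2 (isothermal): W = P₁V₁ ln(V₂/V₁) = (6768) ln(11.8/30.2) = -6361 J.
W_total = 5709 − 6361 = -651.4 J.

W_total ≈ -651 J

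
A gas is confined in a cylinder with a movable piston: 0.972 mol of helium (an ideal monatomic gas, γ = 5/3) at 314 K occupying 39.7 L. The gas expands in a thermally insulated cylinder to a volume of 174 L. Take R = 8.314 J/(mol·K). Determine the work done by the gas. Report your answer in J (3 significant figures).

Adiabatic: TV^(γ−1) = const with γ = 5/3.
T₂ = T₁ (V₁/V₂)^(γ−1) = 314 × (39.7/174)^0.667 = 314 × 0.3734 = 117.2 K.
W_by = nCᵥ(T₁ − T₂) = (0.972)(12.47)(314 − 117.2) = 2385 J.

W ≈ 2390 J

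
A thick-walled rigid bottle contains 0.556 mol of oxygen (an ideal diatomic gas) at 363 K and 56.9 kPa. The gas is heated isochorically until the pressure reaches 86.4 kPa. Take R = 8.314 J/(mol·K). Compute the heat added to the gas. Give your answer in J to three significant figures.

Constant volume ⇒ W = 0, so Q = ΔU = nCᵥΔT with Cᵥ = 5R/2 = 20.79 J/(mol·K).
At constant V, T₂/T₁ = P₂/P₁ ⇒ ΔT = T₁(P₂/P₁ − 1) = 363·(86.4/56.9 − 1) = 188.2 K.
ΔU = (0.556)(20.79)(188.2) = 2175 J.

Q ≈ 2170 J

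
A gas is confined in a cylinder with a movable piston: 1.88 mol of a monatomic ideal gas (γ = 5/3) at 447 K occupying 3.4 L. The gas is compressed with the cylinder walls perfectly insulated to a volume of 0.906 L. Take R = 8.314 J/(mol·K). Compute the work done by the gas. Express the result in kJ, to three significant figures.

Adiabatic: TV^(γ−1) = const with γ = 5/3.
T₂ = T₁ (V₁/V₂)^(γ−1) = 447 × (3.4/0.906)^0.667 = 447 × 2.415 = 1079 K.
W_by = nCᵥ(T₁ − T₂) = (1.88)(12.47)(447 − 1079) = -14828 J.

W ≈ -14.8 kJ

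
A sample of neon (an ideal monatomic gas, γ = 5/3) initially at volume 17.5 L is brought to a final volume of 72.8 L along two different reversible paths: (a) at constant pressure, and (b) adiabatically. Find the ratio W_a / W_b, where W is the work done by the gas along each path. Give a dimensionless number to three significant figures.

W_a / W_b ≈ 3.43

Path (a) isobaric: W = P₁(V₂ − V₁) → W_a/(P₁V₁) = 3.16.
Path (b) adiabatic: W = P₁V₁(1 − (V₁/V₂)^(γ−1))/(γ−1) → W_b/(P₁V₁) = 0.9201.
W_a / W_b = 3.16 / 0.9201 = 3.434.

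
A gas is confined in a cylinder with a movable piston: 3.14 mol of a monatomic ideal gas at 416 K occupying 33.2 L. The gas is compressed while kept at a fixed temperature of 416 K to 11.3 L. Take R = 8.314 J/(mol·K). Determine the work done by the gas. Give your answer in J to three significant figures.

Isothermal: W = nRT ln(V₂/V₁).
W = (3.14)(8.314)(416) × ln(11.3/33.2)
  = 10860 × -1.078
W_by_gas = -11704 J.

W ≈ -11700 J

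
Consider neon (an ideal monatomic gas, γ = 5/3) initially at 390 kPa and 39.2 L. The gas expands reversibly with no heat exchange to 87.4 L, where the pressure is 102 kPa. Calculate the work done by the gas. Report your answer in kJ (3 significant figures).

Adiabatic: W = (P₁V₁ − P₂V₂)/(γ − 1) with γ = 5/3.
P₁V₁ = 15288 J, P₂V₂ = 8915 J.
W = (15288 − 8915) / 0.6667 = 9560 J.

W ≈ 9.56 kJ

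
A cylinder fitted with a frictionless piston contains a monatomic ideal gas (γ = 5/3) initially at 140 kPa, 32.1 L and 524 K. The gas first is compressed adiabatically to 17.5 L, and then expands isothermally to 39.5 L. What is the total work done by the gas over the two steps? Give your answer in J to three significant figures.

W_total ≈ 2120 J

Step 1 (adiabatic): W = (P₁V₁ − P₂V₂)/(γ−1) = (4494 − 6734)/0.667 = -3360 J.
After step 1: P = 384.8 kPa, V = 17.5 L, T = 785.2 K.
Step 2 (isothermal): W = P₁V₁ ln(V₂/V₁) = (6734) ln(39.5/17.5) = 5482 J.
W_total = -3360 + 5482 = 2122 J.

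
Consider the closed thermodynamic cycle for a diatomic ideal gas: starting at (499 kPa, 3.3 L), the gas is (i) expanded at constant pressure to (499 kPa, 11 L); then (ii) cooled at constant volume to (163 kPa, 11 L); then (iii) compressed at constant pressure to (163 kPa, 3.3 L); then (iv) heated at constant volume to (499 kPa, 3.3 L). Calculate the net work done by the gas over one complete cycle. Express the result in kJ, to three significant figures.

Constant-volume legs do no work.
W(i) = (499)(11 − 3.3) = 3842 J; W(iii) = (163)(3.3 − 11) = -1255 J.
W_net = 3842 − 1255 = 2587 J (the clockwise enclosed area).

W_net ≈ 2.59 kJ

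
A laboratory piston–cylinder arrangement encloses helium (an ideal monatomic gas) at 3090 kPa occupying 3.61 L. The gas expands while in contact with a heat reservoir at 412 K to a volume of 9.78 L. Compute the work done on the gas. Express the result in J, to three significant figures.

Isothermal: W = nRT ln(V₂/V₁) = P₁V₁ ln(V₂/V₁).
P₁V₁ = (3090 kPa)(3.61 L) = 11155 J.
W = 11155 × ln(9.78/3.61) = 11155 × 0.9966
W_by_gas = 11117 J; work on gas = −W_by = -11117 J.

W ≈ -11100 J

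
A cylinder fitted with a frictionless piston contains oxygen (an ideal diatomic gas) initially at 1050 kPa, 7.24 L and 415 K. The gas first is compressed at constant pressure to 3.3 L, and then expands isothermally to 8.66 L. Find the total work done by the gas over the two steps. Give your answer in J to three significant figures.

W_total ≈ -794 J

Step 1 (isobaric): W = PΔV = (1050 kPa)(3.3 − 7.24 L) = -4137 J.
After step 1: P = 1050 kPa, V = 3.3 L, T = 189.2 K.
Step 2 (isothermal): W = P₁V₁ ln(V₂/V₁) = (3465) ln(8.66/3.3) = 3343 J.
W_total = -4137 + 3343 = -794 J.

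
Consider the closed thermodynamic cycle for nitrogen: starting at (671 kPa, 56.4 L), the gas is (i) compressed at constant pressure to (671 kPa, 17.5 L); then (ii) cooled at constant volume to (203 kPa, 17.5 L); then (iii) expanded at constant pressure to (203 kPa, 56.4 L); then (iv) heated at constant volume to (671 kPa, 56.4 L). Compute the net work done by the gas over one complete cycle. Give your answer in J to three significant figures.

Constant-volume legs do no work.
W(i) = (671)(17.5 − 56.4) = -26102 J; W(iii) = (203)(56.4 − 17.5) = 7897 J.
W_net = -26102 + 7897 = -18205 J (the counter-clockwise enclosed area).

W_net ≈ -18200 J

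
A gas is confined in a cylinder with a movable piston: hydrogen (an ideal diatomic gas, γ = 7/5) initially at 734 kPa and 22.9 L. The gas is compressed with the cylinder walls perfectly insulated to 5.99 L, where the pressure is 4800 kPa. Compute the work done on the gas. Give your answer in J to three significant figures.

Adiabatic: W = (P₁V₁ − P₂V₂)/(γ − 1) with γ = 7/5.
P₁V₁ = 16809 J, P₂V₂ = 28752 J.
W = (16809 − 28752) / 0.4 = -29859 J.
Work on gas = −W_by = 29859 J.

W ≈ 29900 J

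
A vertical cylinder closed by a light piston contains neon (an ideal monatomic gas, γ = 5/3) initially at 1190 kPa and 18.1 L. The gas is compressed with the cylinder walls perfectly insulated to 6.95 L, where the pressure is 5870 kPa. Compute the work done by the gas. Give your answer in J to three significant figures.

Adiabatic: W = (P₁V₁ − P₂V₂)/(γ − 1) with γ = 5/3.
P₁V₁ = 21539 J, P₂V₂ = 40796 J.
W = (21539 − 40796) / 0.6667 = -28886 J.

W ≈ -28900 J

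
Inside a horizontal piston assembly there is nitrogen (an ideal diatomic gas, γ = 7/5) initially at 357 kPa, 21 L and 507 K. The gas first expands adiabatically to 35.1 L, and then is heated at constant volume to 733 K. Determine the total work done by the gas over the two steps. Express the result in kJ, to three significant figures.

W_total ≈ 3.48 kJ

Step 1 (adiabatic): W = (P₁V₁ − P₂V₂)/(γ−1) = (7497 − 6105)/0.4 = 3481 J.
Step 2 (isochoric): W = 0 (constant volume).
W_total = 3481 + 0 = 3481 J.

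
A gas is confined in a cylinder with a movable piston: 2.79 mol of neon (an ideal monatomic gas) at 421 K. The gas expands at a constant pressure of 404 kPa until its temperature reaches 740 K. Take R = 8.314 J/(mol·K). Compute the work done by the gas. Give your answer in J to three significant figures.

W ≈ 7400 J

Isobaric: W = P ΔV = nR ΔT.
W = (2.79)(8.314)(740 − 421) = 7400 J.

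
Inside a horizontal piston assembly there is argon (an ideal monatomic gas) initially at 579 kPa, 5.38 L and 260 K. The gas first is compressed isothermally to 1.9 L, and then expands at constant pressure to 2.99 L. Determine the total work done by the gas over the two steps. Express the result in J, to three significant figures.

W_total ≈ -1460 J

Step 1 (isothermal): W = P₁V₁ ln(V₂/V₁) = (3115) ln(1.9/5.38) = -3242 J.
After step 1: P = 1639 kPa, V = 1.9 L, T = 260 K.
Step 2 (isobaric): W = PΔV = (1639 kPa)(2.99 − 1.9 L) = 1787 J.
W_total = -3242 + 1787 = -1455 J.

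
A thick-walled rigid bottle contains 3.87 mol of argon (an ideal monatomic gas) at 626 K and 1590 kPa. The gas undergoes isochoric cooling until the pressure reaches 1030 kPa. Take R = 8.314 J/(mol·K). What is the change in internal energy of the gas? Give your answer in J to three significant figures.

Constant volume ⇒ W = 0, so Q = ΔU = nCᵥΔT with Cᵥ = 3R/2 = 12.47 J/(mol·K).
At constant V, T₂/T₁ = P₂/P₁ ⇒ ΔT = T₁(P₂/P₁ − 1) = 626·(1030/1590 − 1) = -220.5 K.
ΔU = (3.87)(12.47)(-220.5) = -10641 J.

ΔU ≈ -10600 J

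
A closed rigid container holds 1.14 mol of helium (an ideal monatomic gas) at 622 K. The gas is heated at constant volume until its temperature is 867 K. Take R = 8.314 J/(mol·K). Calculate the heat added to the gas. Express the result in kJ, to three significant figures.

Q ≈ 3.48 kJ

Constant volume ⇒ W = 0, so Q = ΔU = nCᵥΔT with Cᵥ = 3R/2 = 12.47 J/(mol·K).
ΔU = (1.14)(12.47)(867 − 622) = 3483 J.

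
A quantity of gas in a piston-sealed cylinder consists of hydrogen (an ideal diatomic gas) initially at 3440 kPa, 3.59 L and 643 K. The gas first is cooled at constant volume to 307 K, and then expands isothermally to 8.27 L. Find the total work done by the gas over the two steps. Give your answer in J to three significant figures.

W_total ≈ 4920 J

Step 1 (isochoric): W = 0 (constant volume).
After step 1: P = 1642 kPa (V unchanged).
Step 2 (isothermal): W = P₁V₁ ln(V₂/V₁) = (5896) ln(8.27/3.59) = 4920 J.
W_total = 0 + 4920 = 4920 J.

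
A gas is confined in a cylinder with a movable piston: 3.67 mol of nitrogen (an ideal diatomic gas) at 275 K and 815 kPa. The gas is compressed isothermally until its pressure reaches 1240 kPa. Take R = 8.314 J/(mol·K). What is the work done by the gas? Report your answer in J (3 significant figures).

W ≈ -3520 J

Isothermal process: W = nRT ln(V₂/V₁) = nRT ln(P₁/P₂).
W = (3.67)(8.314)(275) × ln(815/1240)
  = 8391 × ln(0.6573) = 8391 × -0.4197
W_by_gas = -3521 J.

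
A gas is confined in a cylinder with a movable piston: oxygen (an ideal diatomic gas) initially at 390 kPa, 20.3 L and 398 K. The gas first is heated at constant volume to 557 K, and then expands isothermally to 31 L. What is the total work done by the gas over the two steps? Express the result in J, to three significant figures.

W_total ≈ 4690 J

Step 1 (isochoric): W = 0 (constant volume).
After step 1: P = 545.8 kPa (V unchanged).
Step 2 (isothermal): W = P₁V₁ ln(V₂/V₁) = (11080) ln(31/20.3) = 4691 J.
W_total = 0 + 4691 = 4691 J.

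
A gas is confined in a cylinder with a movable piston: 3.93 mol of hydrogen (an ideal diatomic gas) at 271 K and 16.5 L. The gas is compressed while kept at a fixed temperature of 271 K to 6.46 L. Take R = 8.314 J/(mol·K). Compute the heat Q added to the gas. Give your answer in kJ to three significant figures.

Isothermal ⇒ ΔU = 0, so Q = W = nRT ln(V₂/V₁).
Q = (3.93)(8.314)(271) ln(6.46/16.5) = 8855 × -0.9377 = -8303 J.

Q ≈ -8.30 kJ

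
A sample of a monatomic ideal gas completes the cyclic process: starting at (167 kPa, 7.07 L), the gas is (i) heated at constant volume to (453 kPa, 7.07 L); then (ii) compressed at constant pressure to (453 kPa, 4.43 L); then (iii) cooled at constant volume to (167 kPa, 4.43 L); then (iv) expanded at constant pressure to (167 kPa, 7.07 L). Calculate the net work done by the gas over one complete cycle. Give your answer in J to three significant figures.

Constant-volume legs do no work.
W(ii) = (453)(4.43 − 7.07) = -1196 J; W(iv) = (167)(7.07 − 4.43) = 440.9 J.
W_net = -1196 + 440.9 = -755 J (the counter-clockwise enclosed area).

W_net ≈ -755 J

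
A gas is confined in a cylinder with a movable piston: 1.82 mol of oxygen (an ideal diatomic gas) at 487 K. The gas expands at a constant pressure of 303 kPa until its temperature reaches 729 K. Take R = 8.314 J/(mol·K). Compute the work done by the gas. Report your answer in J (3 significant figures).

W ≈ 3660 J

Isobaric: W = P ΔV = nR ΔT.
W = (1.82)(8.314)(729 − 487) = 3662 J.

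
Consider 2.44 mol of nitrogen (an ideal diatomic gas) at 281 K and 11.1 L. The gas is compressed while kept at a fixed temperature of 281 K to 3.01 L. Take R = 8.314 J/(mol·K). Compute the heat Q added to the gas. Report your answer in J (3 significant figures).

Q ≈ -7440 J

Isothermal ⇒ ΔU = 0, so Q = W = nRT ln(V₂/V₁).
Q = (2.44)(8.314)(281) ln(3.01/11.1) = 5700 × -1.305 = -7439 J.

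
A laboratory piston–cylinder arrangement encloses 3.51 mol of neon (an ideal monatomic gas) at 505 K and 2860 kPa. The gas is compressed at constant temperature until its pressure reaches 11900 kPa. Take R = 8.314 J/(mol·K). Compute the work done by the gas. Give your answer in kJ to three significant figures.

W ≈ -21.0 kJ

Isothermal process: W = nRT ln(V₂/V₁) = nRT ln(P₁/P₂).
W = (3.51)(8.314)(505) × ln(2860/11900)
  = 14737 × ln(0.2403) = 14737 × -1.426
W_by_gas = -21011 J.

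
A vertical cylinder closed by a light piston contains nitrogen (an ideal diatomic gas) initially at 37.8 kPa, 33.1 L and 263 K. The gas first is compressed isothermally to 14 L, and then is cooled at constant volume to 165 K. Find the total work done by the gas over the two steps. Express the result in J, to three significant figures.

Step 1 (isothermal): W = P₁V₁ ln(V₂/V₁) = (1251) ln(14/33.1) = -1077 J.
Step 2 (isochoric): W = 0 (constant volume).
W_total = -1077 + 0 = -1077 J.

W_total ≈ -1080 J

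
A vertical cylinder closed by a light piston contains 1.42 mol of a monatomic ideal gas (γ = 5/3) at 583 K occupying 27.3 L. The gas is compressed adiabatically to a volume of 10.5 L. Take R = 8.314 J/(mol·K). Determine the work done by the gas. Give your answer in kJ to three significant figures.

W ≈ -9.20 kJ

Adiabatic: TV^(γ−1) = const with γ = 5/3.
T₂ = T₁ (V₁/V₂)^(γ−1) = 583 × (27.3/10.5)^0.667 = 583 × 1.891 = 1102 K.
W_by = nCᵥ(T₁ − T₂) = (1.42)(12.47)(583 − 1102) = -9197 J.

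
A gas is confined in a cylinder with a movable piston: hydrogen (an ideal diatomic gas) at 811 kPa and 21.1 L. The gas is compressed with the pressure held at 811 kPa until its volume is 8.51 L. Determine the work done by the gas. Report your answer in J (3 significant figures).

W ≈ -10200 J

Isobaric: W = P ΔV.
W = (811 kPa)(8.51 − 21.1 L) = (811)(-12.59) = -10210 J.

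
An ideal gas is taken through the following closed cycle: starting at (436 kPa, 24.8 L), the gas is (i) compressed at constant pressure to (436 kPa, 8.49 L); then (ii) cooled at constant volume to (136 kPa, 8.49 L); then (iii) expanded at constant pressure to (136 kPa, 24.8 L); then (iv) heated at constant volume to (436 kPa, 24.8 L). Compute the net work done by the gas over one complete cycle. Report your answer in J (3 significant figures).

W_net ≈ -4890 J

Constant-volume legs do no work.
W(i) = (436)(8.49 − 24.8) = -7111 J; W(iii) = (136)(24.8 − 8.49) = 2218 J.
W_net = -7111 + 2218 = -4893 J (the counter-clockwise enclosed area).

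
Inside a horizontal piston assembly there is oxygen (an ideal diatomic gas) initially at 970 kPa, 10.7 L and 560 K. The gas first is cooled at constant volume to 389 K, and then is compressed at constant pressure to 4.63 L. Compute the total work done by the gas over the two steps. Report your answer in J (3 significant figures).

Step 1 (isochoric): W = 0 (constant volume).
After step 1: P = 673.8 kPa (V unchanged).
Step 2 (isobaric): W = PΔV = (673.8 kPa)(4.63 − 10.7 L) = -4090 J.
W_total = 0 − 4090 = -4090 J.

W_total ≈ -4090 J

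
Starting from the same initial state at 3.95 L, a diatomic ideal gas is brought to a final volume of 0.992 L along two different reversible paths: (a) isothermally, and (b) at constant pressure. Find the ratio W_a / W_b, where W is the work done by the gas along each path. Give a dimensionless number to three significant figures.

W_a / W_b ≈ 1.85

Path (a) isothermal: W = P₁V₁ ln(V₂/V₁) → W_a/(P₁V₁) = -1.382.
Path (b) isobaric: W = P₁(V₂ − V₁) → W_b/(P₁V₁) = -0.7489.
W_a / W_b = -1.382 / -0.7489 = 1.845.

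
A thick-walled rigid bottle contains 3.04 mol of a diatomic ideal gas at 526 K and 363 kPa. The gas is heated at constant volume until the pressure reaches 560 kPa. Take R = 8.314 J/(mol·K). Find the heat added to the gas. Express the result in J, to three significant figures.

Q ≈ 18000 J

Constant volume ⇒ W = 0, so Q = ΔU = nCᵥΔT with Cᵥ = 5R/2 = 20.79 J/(mol·K).
At constant V, T₂/T₁ = P₂/P₁ ⇒ ΔT = T₁(P₂/P₁ − 1) = 526·(560/363 − 1) = 285.5 K.
ΔU = (3.04)(20.79)(285.5) = 18037 J.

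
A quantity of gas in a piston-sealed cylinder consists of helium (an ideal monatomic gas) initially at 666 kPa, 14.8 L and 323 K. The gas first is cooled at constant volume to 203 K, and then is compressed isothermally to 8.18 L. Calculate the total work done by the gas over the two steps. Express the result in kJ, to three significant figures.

W_total ≈ -3.67 kJ

Step 1 (isochoric): W = 0 (constant volume).
After step 1: P = 418.6 kPa (V unchanged).
Step 2 (isothermal): W = P₁V₁ ln(V₂/V₁) = (6195) ln(8.18/14.8) = -3673 J.
W_total = 0 − 3673 = -3673 J.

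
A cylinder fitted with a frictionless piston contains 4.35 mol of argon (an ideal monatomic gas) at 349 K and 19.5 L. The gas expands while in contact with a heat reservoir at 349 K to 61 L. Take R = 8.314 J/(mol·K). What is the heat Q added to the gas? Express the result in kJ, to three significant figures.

Isothermal ⇒ ΔU = 0, so Q = W = nRT ln(V₂/V₁).
Q = (4.35)(8.314)(349) ln(61/19.5) = 12622 × 1.14 = 14395 J.

Q ≈ 14.4 kJ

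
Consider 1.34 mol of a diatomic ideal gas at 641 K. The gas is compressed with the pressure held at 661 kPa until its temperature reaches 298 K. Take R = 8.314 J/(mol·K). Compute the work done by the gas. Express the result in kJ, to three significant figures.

Isobaric: W = P ΔV = nR ΔT.
W = (1.34)(8.314)(298 − 641) = -3821 J.

W ≈ -3.82 kJ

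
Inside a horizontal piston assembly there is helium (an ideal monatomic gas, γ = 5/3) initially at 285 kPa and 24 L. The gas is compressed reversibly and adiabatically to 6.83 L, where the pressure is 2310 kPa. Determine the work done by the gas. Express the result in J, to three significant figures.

W ≈ -13400 J

Adiabatic: W = (P₁V₁ − P₂V₂)/(γ − 1) with γ = 5/3.
P₁V₁ = 6840 J, P₂V₂ = 15777 J.
W = (6840 − 15777) / 0.6667 = -13406 J.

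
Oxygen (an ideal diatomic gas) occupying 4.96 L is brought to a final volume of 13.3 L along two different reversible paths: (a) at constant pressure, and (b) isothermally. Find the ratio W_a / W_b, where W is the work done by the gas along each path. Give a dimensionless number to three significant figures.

Path (a) isobaric: W = P₁(V₂ − V₁) → W_a/(P₁V₁) = 1.681.
Path (b) isothermal: W = P₁V₁ ln(V₂/V₁) → W_b/(P₁V₁) = 0.9864.
W_a / W_b = 1.681 / 0.9864 = 1.705.

W_a / W_b ≈ 1.70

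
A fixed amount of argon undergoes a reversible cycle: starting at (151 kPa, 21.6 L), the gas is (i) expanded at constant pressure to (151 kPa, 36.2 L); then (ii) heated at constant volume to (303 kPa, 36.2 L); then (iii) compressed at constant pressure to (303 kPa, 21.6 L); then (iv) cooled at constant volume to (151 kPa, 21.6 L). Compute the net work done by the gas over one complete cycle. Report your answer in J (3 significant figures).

W_net ≈ -2220 J

Constant-volume legs do no work.
W(i) = (151)(36.2 − 21.6) = 2205 J; W(iii) = (303)(21.6 − 36.2) = -4424 J.
W_net = 2205 − 4424 = -2219 J (the counter-clockwise enclosed area).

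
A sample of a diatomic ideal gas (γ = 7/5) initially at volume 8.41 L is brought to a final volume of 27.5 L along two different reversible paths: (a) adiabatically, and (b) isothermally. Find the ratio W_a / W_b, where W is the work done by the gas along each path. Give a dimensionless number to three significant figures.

Path (a) adiabatic: W = P₁V₁(1 − (V₁/V₂)^(γ−1))/(γ−1) → W_a/(P₁V₁) = 0.9436.
Path (b) isothermal: W = P₁V₁ ln(V₂/V₁) → W_b/(P₁V₁) = 1.185.
W_a / W_b = 0.9436 / 1.185 = 0.7964.

W_a / W_b ≈ 0.796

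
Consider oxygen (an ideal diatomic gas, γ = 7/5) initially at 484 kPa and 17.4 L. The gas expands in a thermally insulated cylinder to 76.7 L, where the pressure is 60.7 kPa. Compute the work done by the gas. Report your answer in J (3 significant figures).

Adiabatic: W = (P₁V₁ − P₂V₂)/(γ − 1) with γ = 7/5.
P₁V₁ = 8422 J, P₂V₂ = 4656 J.
W = (8422 − 4656) / 0.4 = 9415 J.

W ≈ 9410 J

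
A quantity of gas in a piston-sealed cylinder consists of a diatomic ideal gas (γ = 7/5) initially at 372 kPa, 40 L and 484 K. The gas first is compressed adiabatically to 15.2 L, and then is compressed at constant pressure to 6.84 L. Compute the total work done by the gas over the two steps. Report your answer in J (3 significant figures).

W_total ≈ -29600 J

Step 1 (adiabatic): W = (P₁V₁ − P₂V₂)/(γ−1) = (14880 − 21912)/0.4 = -17581 J.
After step 1: P = 1442 kPa, V = 15.2 L, T = 712.7 K.
Step 2 (isobaric): W = PΔV = (1442 kPa)(6.84 − 15.2 L) = -12052 J.
W_total = -17581 − 12052 = -29633 J.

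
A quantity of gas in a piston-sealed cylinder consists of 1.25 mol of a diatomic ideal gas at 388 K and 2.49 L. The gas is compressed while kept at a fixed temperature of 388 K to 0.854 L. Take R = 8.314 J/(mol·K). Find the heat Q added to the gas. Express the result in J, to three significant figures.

Isothermal ⇒ ΔU = 0, so Q = W = nRT ln(V₂/V₁).
Q = (1.25)(8.314)(388) ln(0.854/2.49) = 4032 × -1.07 = -4315 J.

Q ≈ -4310 J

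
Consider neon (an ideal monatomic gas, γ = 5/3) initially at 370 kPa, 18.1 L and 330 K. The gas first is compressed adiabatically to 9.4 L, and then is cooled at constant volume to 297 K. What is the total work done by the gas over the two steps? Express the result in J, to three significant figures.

W_total ≈ -5500 J

Step 1 (adiabatic): W = (P₁V₁ − P₂V₂)/(γ−1) = (6697 − 10365)/0.667 = -5502 J.
Step 2 (isochoric): W = 0 (constant volume).
W_total = -5502 + 0 = -5502 J.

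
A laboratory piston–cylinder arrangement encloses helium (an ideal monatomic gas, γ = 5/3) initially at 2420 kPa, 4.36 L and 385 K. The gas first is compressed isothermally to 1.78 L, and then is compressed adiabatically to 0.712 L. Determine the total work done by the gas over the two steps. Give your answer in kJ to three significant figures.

Step 1 (isothermal): W = P₁V₁ ln(V₂/V₁) = (10551) ln(1.78/4.36) = -9452 J.
After step 1: P = 5928 kPa, V = 1.78 L, T = 385 K.
Step 2 (adiabatic): W = (P₁V₁ − P₂V₂)/(γ−1) = (10551 − 19435)/0.667 = -13326 J.
W_total = -9452 − 13326 = -22779 J.

W_total ≈ -22.8 kJ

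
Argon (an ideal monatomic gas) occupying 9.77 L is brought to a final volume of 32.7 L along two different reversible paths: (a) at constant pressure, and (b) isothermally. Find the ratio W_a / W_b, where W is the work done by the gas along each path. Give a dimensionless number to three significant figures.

W_a / W_b ≈ 1.94

Path (a) isobaric: W = P₁(V₂ − V₁) → W_a/(P₁V₁) = 2.347.
Path (b) isothermal: W = P₁V₁ ln(V₂/V₁) → W_b/(P₁V₁) = 1.208.
W_a / W_b = 2.347 / 1.208 = 1.943.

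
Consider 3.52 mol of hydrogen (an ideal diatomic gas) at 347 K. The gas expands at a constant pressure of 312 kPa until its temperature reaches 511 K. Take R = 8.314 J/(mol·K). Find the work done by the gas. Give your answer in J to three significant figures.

W ≈ 4800 J

Isobaric: W = P ΔV = nR ΔT.
W = (3.52)(8.314)(511 − 347) = 4800 J.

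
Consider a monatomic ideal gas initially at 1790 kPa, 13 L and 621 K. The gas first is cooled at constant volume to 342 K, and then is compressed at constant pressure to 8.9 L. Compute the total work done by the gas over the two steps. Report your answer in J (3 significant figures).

Step 1 (isochoric): W = 0 (constant volume).
After step 1: P = 985.8 kPa (V unchanged).
Step 2 (isobaric): W = PΔV = (985.8 kPa)(8.9 − 13 L) = -4042 J.
W_total = 0 − 4042 = -4042 J.

W_total ≈ -4040 J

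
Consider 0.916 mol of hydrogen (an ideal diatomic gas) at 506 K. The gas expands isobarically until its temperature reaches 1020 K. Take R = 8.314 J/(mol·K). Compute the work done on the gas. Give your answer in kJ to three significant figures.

W ≈ -3.91 kJ

Isobaric: W = P ΔV = nR ΔT.
W = (0.916)(8.314)(1020 − 506) = 3914 J.
Work on gas = −W_by = -3914 J.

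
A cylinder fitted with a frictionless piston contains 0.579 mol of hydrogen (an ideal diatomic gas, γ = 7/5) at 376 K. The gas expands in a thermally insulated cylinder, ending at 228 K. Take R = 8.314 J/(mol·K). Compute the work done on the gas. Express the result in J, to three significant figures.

W ≈ -1780 J

Adiabatic ⇒ Q = 0, so W_by = −ΔU = nCᵥ(T₁ − T₂).
Cᵥ = 5R/2 = 20.79 J/(mol·K).
W = (0.579)(20.79)(376 − 228) = 1781 J.
Work on gas = −W_by = -1781 J.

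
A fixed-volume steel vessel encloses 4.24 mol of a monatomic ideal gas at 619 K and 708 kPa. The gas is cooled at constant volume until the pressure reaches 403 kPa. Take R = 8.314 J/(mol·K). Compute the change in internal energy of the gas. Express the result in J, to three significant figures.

Constant volume ⇒ W = 0, so Q = ΔU = nCᵥΔT with Cᵥ = 3R/2 = 12.47 J/(mol·K).
At constant V, T₂/T₁ = P₂/P₁ ⇒ ΔT = T₁(P₂/P₁ − 1) = 619·(403/708 − 1) = -266.7 K.
ΔU = (4.24)(12.47)(-266.7) = -14100 J.

ΔU ≈ -14100 J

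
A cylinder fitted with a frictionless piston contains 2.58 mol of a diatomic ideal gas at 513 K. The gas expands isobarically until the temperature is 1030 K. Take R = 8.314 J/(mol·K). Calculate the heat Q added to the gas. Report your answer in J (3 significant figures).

Isobaric: W = nRΔT = (2.58)(8.314)(517) = 11090 J.
ΔU = nCᵥΔT with Cᵥ = 5R/2: ΔU = (2.58)(20.79)(517) = 27724 J.
Q = ΔU + W = 27724 + 11090 = 38814 J.

Q ≈ 38800 J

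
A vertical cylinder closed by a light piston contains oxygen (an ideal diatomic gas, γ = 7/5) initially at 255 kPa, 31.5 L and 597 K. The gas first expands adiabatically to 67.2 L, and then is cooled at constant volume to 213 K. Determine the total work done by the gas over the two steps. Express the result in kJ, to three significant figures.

Step 1 (adiabatic): W = (P₁V₁ − P₂V₂)/(γ−1) = (8032 − 5932)/0.4 = 5250 J.
Step 2 (isochoric): W = 0 (constant volume).
W_total = 5250 + 0 = 5250 J.

W_total ≈ 5.25 kJ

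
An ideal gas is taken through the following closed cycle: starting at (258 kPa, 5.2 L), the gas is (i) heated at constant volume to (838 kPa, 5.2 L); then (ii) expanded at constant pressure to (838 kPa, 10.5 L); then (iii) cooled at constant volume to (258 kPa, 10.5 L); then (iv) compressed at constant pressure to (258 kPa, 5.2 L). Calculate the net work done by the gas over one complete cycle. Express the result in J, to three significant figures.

Constant-volume legs do no work.
W(ii) = (838)(10.5 − 5.2) = 4441 J; W(iv) = (258)(5.2 − 10.5) = -1367 J.
W_net = 4441 − 1367 = 3074 J (the clockwise enclosed area).

W_net ≈ 3070 J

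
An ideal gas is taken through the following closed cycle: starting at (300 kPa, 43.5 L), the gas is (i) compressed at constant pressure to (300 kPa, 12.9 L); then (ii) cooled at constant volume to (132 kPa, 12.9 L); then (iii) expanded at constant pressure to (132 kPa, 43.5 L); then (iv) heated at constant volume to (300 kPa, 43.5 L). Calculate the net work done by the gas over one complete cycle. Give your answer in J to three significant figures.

W_net ≈ -5140 J

Constant-volume legs do no work.
W(i) = (300)(12.9 − 43.5) = -9180 J; W(iii) = (132)(43.5 − 12.9) = 4039 J.
W_net = -9180 + 4039 = -5141 J (the counter-clockwise enclosed area).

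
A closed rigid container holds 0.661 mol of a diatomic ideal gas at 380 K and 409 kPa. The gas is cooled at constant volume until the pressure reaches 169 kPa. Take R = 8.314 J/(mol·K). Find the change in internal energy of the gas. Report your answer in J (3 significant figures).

Constant volume ⇒ W = 0, so Q = ΔU = nCᵥΔT with Cᵥ = 5R/2 = 20.79 J/(mol·K).
At constant V, T₂/T₁ = P₂/P₁ ⇒ ΔT = T₁(P₂/P₁ − 1) = 380·(169/409 − 1) = -223 K.
ΔU = (0.661)(20.79)(-223) = -3064 J.

ΔU ≈ -3060 J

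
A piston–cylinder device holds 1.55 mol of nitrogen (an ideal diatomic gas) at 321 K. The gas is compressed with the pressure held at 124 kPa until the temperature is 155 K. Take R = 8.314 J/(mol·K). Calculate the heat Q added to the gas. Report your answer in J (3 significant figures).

Isobaric: W = nRΔT = (1.55)(8.314)(-166) = -2139 J.
ΔU = nCᵥΔT with Cᵥ = 5R/2: ΔU = (1.55)(20.79)(-166) = -5348 J.
Q = ΔU + W = -5348 − 2139 = -7487 J.

Q ≈ -7490 J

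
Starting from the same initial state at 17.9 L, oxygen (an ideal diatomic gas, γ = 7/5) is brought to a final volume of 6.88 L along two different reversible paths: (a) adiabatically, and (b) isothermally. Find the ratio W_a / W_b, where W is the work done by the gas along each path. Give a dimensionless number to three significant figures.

Path (a) adiabatic: W = P₁V₁(1 − (V₁/V₂)^(γ−1))/(γ−1) → W_a/(P₁V₁) = -1.165.
Path (b) isothermal: W = P₁V₁ ln(V₂/V₁) → W_b/(P₁V₁) = -0.9562.
W_a / W_b = -1.165 / -0.9562 = 1.218.

W_a / W_b ≈ 1.22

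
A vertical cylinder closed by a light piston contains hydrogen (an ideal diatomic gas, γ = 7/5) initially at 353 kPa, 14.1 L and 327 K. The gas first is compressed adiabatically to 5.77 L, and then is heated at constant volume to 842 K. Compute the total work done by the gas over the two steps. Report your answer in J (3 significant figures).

Step 1 (adiabatic): W = (P₁V₁ − P₂V₂)/(γ−1) = (4977 − 7116)/0.4 = -5346 J.
Step 2 (isochoric): W = 0 (constant volume).
W_total = -5346 + 0 = -5346 J.

W_total ≈ -5350 J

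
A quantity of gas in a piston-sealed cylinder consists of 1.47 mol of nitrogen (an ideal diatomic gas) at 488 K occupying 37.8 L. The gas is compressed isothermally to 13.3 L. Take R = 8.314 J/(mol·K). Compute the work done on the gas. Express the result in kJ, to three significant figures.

Isothermal: W = nRT ln(V₂/V₁).
W = (1.47)(8.314)(488) × ln(13.3/37.8)
  = 5964 × -1.045
W_by_gas = -6230 J; work on gas = −W_by = 6230 J.

W ≈ 6.23 kJ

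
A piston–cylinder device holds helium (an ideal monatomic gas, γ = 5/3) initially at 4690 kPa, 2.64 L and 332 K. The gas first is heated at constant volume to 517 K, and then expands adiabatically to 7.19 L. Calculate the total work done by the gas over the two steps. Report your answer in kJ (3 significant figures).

Step 1 (isochoric): W = 0 (constant volume).
After step 1: P = 7303 kPa (V unchanged).
Step 2 (adiabatic): W = (P₁V₁ − P₂V₂)/(γ−1) = (19281 − 9887)/0.667 = 14092 J.
W_total = 0 + 14092 = 14092 J.

W_total ≈ 14.1 kJ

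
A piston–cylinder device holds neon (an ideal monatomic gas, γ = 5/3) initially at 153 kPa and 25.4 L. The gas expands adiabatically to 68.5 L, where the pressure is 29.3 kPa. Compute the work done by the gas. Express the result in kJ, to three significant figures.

Adiabatic: W = (P₁V₁ − P₂V₂)/(γ − 1) with γ = 5/3.
P₁V₁ = 3886 J, P₂V₂ = 2007 J.
W = (3886 − 2007) / 0.6667 = 2819 J.

W ≈ 2.82 kJ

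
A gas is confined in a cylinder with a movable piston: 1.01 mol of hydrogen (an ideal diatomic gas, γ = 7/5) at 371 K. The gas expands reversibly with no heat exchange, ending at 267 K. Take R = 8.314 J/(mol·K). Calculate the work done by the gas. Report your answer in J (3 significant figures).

Adiabatic ⇒ Q = 0, so W_by = −ΔU = nCᵥ(T₁ − T₂).
Cᵥ = 5R/2 = 20.79 J/(mol·K).
W = (1.01)(20.79)(371 − 267) = 2183 J.

W ≈ 2180 J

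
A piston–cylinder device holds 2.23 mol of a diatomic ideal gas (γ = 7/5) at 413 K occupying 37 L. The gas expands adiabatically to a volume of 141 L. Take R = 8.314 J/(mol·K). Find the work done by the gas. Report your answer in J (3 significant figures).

W ≈ 7930 J

Adiabatic: TV^(γ−1) = const with γ = 7/5.
T₂ = T₁ (V₁/V₂)^(γ−1) = 413 × (37/141)^0.4 = 413 × 0.5856 = 241.8 K.
W_by = nCᵥ(T₁ − T₂) = (2.23)(20.79)(413 − 241.8) = 7933 J.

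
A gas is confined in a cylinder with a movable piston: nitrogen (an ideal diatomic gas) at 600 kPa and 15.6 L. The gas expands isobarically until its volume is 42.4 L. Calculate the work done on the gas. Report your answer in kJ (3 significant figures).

Isobaric: W = P ΔV.
W = (600 kPa)(42.4 − 15.6 L) = (600)(26.8) = 16080 J.
Work on gas = −W_by = -16080 J.

W ≈ -16.1 kJ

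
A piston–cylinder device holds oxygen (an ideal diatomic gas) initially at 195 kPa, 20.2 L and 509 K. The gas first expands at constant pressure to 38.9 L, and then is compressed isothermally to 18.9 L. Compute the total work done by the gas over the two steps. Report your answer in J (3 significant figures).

Step 1 (isobaric): W = PΔV = (195 kPa)(38.9 − 20.2 L) = 3646 J.
After step 1: P = 195 kPa, V = 38.9 L, T = 980.2 K.
Step 2 (isothermal): W = P₁V₁ ln(V₂/V₁) = (7586) ln(18.9/38.9) = -5475 J.
W_total = 3646 − 5475 = -1829 J.

W_total ≈ -1830 J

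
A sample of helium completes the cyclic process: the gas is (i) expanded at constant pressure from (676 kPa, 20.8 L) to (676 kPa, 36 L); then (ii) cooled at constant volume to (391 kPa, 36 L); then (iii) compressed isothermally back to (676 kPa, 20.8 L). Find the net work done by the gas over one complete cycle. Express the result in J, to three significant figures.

W_net ≈ 2550 J

Leg (i): W = PΔV = (676)(36 − 20.8) = 10275 J.
Leg (ii): W = 0.
Leg (iii): W = PᵢVᵢ ln(V_f/Vᵢ) = (14076) ln(20.8/36) = -7722 J.
W_net = 10275 − 7722 = 2554 J.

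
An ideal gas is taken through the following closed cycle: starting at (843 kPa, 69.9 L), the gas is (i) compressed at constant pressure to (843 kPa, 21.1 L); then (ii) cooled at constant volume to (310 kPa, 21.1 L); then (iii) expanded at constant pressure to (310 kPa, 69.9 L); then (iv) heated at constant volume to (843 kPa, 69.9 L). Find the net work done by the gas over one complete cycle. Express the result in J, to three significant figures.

Constant-volume legs do no work.
W(i) = (843)(21.1 − 69.9) = -41138 J; W(iii) = (310)(69.9 − 21.1) = 15128 J.
W_net = -41138 + 15128 = -26010 J (the counter-clockwise enclosed area).

W_net ≈ -26000 J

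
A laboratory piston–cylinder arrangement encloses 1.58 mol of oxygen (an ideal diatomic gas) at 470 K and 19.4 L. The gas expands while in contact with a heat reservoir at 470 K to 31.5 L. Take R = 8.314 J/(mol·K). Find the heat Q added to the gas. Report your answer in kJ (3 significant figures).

Q ≈ 2.99 kJ

Isothermal ⇒ ΔU = 0, so Q = W = nRT ln(V₂/V₁).
Q = (1.58)(8.314)(470) ln(31.5/19.4) = 6174 × 0.4847 = 2993 J.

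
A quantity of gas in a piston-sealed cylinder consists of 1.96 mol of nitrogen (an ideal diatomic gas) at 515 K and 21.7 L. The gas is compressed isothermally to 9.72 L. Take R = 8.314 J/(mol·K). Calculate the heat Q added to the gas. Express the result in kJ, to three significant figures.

Q ≈ -6.74 kJ

Isothermal ⇒ ΔU = 0, so Q = W = nRT ln(V₂/V₁).
Q = (1.96)(8.314)(515) ln(9.72/21.7) = 8392 × -0.8031 = -6740 J.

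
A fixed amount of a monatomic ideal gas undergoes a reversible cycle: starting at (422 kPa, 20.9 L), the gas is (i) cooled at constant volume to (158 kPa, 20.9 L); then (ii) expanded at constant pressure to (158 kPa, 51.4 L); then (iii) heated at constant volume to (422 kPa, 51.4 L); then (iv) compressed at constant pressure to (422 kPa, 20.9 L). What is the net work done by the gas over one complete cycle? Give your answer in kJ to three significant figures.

W_net ≈ -8.05 kJ

Constant-volume legs do no work.
W(ii) = (158)(51.4 − 20.9) = 4819 J; W(iv) = (422)(20.9 − 51.4) = -12871 J.
W_net = 4819 − 12871 = -8052 J (the counter-clockwise enclosed area).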